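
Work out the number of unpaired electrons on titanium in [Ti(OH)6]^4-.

2 unpaired electrons

Summing ligand charges against the −4 overall charge gives an oxidation state of +2 for titanium.
Group 4 minus oxidation state 2 gives a d² configuration.
In an octahedral field the d² configuration is t₂g²e_g⁰ (only one arrangement possible), giving 2 unpaired electrons.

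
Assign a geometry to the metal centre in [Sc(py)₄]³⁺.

Ligand charges: pyridine is neutral. With an overall charge of +3 the scandium centre must be in the +3 oxidation state.
Sc sits in group 3, so the d-electron count is 3 − 3 = 0.
With 4 monodentate ligands the coordination number is 4.
A d⁰ ion has no crystal-field stabilisation preference between square planar and tetrahedral, so four ligands adopt the sterically favoured tetrahedral geometry.

tetrahedral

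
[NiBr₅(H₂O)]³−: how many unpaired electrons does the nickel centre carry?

Summing ligand charges against the −3 overall charge gives an oxidation state of +2 for nickel.
Group 10 minus oxidation state 2 gives a d⁸ configuration.
In an octahedral field the d⁸ configuration is t₂g⁶e_g² (only one arrangement possible), giving 2 unpaired electrons.

2 unpaired electrons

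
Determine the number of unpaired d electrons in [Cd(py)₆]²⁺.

Ligand charges: pyridine is neutral. With an overall charge of +2 the cadmium centre must be in the +2 oxidation state.
Group 12 minus oxidation state 2 gives a d¹⁰ configuration.
In an octahedral field the d¹⁰ configuration is t₂g⁶e_g⁴, giving 0 unpaired electrons.

0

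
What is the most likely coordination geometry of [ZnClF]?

linear

Summing ligand charges against the 0 overall charge gives an oxidation state of +2 for zinc.
Zn sits in group 12, so the d-electron count is 12 − 2 = 10.
With 2 monodentate ligands the coordination number is 2.
A d¹⁰ ion with only two ligands adopts a linear arrangement (sp hybridisation; no CFSE preference).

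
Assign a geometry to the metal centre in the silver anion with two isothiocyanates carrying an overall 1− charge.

linear

Each isothiocyanate is −1; balancing the −1 overall charge requires Ag(I).
Silver is a group-11 element; Ag(I) is therefore d¹⁰.
With 2 monodentate ligands the coordination number is 2.
A d¹⁰ ion with only two ligands adopts a linear arrangement (sp hybridisation; no CFSE preference).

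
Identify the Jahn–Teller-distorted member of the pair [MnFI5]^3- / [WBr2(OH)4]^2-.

[MnFI5]^3-

[MnFI5]^3-: Each fluoride is −1; each iodide is −1; balancing the −3 overall charge requires Mn(III). Group 7 minus oxidation state 3 gives a d⁴ configuration. Fluoride and iodide are weak-field ligands for a first-row metal, so the complex is high-spin. The t₂g³e_g¹ (high-spin) configuration has an unevenly filled e_g set; the Jahn–Teller theorem predicts a tetragonal distortion (typically axial elongation) to lift the degeneracy.
[WBr2(OH)4]^2-: Summing ligand charges against the −2 overall charge gives an oxidation state of +4 for tungsten. Tungsten is a group-6 element; W(IV) is therefore d². The d² configuration leaves the e_g set evenly filled (or empty) — no strong Jahn–Teller driving force.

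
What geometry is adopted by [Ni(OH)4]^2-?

tetrahedral

Each hydroxide is −1; balancing the −2 overall charge requires Ni(II).
Group 10 minus oxidation state 2 gives a d⁸ configuration.
Coordination number: 4.
Hydroxide is a weak-field ligand.
With weak-field ligands the CFSE gain from square planar is small, so a 3d d⁸ ion takes the sterically preferred tetrahedral geometry.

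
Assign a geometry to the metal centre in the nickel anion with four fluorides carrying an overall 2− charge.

Ligand charges: each fluoride is −1. With an overall charge of −2 the nickel centre must be in the +2 oxidation state.
Group 10 minus oxidation state 2 gives a d⁸ configuration.
Coordination number: 4.
Fluoride is a weak-field ligand.
With weak-field ligands the CFSE gain from square planar is small, so a 3d d⁸ ion takes the sterically preferred tetrahedral geometry.

tetrahedral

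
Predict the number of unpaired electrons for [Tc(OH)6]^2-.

3 unpaired electrons

Ligand charges: each hydroxide is −1. With an overall charge of −2 the technetium centre must be in the +4 oxidation state.
Technetium is a group-7 element; Tc(IV) is therefore d³.
In an octahedral field the d³ configuration is t₂g³e_g⁰ (only one arrangement possible), giving 3 unpaired electrons.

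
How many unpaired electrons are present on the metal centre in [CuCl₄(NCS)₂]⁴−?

Each chloride is −1; each isothiocyanate is −1; balancing the −4 overall charge requires Cu(II).
Group 11 minus oxidation state 2 gives a d⁹ configuration.
In an octahedral field the d⁹ configuration is t₂g⁶e_g³ (only one arrangement possible), giving 1 unpaired electron.

1 unpaired electron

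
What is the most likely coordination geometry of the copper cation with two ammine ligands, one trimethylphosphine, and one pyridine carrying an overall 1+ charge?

Ligand charges: ammonia is neutral; trimethylphosphine is neutral; pyridine is neutral. With an overall charge of +1 the copper centre must be in the +1 oxidation state.
Group 11 minus oxidation state 1 gives a d¹⁰ configuration.
With 4 monodentate ligands the coordination number is 4.
A d¹⁰ ion has no crystal-field stabilisation preference between square planar and tetrahedral, so four ligands adopt the sterically favoured tetrahedral geometry.

tetrahedral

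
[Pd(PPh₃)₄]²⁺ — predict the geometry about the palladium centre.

square planar

Triphenylphosphine is neutral; balancing the +2 overall charge requires Pd(II).
Palladium is a group-10 element; Pd(II) is therefore d⁸.
With 4 monodentate ligands the coordination number is 4.
A 4d d⁸ ion has a large crystal-field splitting; square planar leaves the high-energy d_{x²−y²} orbital empty and maximises CFSE.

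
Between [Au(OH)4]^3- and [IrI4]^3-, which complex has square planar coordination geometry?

For [Au(OH)4]^3-: Ligand charges: each hydroxide is −1. With an overall charge of −3 the gold centre must be in the +1 oxidation state. Au sits in group 11, so the d-electron count is 11 − 1 = 10. A d¹⁰ ion has no crystal-field stabilisation preference between square planar and tetrahedral, so four ligands adopt the sterically favoured tetrahedral geometry. → tetrahedral.
For [IrI4]^3-: Ligand charges: each iodide is −1. With an overall charge of −3 the iridium centre must be in the +1 oxidation state. Ir sits in group 9, so the d-electron count is 9 − 1 = 8. A 5d d⁸ ion has a large crystal-field splitting; square planar leaves the high-energy d_{x²−y²} orbital empty and maximises CFSE. → square planar.

[IrI4]^3-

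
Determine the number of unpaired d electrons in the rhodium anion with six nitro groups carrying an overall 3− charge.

Ligand charges: each nitro (N-bound nitrite) is −1. With an overall charge of −3 the rhodium centre must be in the +3 oxidation state.
Rh sits in group 9, so the d-electron count is 9 − 3 = 6.
The spin state decides the count: a 4d ion has a large Δₒ and is invariably low-spin.
An octahedral low-spin d⁶ ion is t₂g⁶e_g⁰, giving 0 unpaired electrons.

0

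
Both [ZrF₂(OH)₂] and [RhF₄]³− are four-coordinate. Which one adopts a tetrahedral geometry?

[ZrF₂(OH)₂]

For [ZrF₂(OH)₂]: Summing ligand charges against the 0 overall charge gives an oxidation state of +4 for zirconium. Zr sits in group 4, so the d-electron count is 4 − 4 = 0. A d⁰ ion has no crystal-field stabilisation preference between square planar and tetrahedral, so four ligands adopt the sterically favoured tetrahedral geometry. → tetrahedral.
For [RhF₄]³−: Each fluoride is −1; balancing the −3 overall charge requires Rh(I). Rhodium is a group-9 element; Rh(I) is therefore d⁸. A 4d d⁸ ion has a large crystal-field splitting; square planar leaves the high-energy d_{x²−y²} orbital empty and maximises CFSE. → square planar.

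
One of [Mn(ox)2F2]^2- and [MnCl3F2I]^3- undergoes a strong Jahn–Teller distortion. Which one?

[MnCl3F2I]^3-

[Mn(ox)2F2]^2-: Summing ligand charges against the −2 overall charge gives an oxidation state of +4 for manganese. Mn sits in group 7, so the d-electron count is 7 − 4 = 3. The d³ configuration leaves the e_g set evenly filled (or empty) — no strong Jahn–Teller driving force.
[MnCl3F2I]^3-: Ligand charges: each chloride is −1; each fluoride is −1; each iodide is −1. With an overall charge of −3 the manganese centre must be in the +3 oxidation state. Manganese is a group-7 element; Mn(III) is therefore d⁴. Chloride, fluoride, and iodide are weak-field ligands for a first-row metal, so the complex is high-spin. The t₂g³e_g¹ (high-spin) configuration has an unevenly filled e_g set; the Jahn–Teller theorem predicts a tetragonal distortion (typically axial elongation) to lift the degeneracy.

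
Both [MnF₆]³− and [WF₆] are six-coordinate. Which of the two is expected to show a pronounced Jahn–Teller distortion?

[MnF₆]³−: Each fluoride is −1; balancing the −3 overall charge requires Mn(III). Group 7 minus oxidation state 3 gives a d⁴ configuration. Fluoride is a weak-field ligand for a first-row metal, so the complex is high-spin. The t₂g³e_g¹ (high-spin) configuration has an unevenly filled e_g set; the Jahn–Teller theorem predicts a tetragonal distortion (typically axial elongation) to lift the degeneracy.
[WF₆]: Summing ligand charges against the 0 overall charge gives an oxidation state of +6 for tungsten. Group 6 minus oxidation state 6 gives a d⁰ configuration. The d⁰ configuration leaves the e_g set evenly filled (or empty) — no strong Jahn–Teller driving force.

[MnF₆]³−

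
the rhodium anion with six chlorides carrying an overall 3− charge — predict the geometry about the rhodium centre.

Each chloride is −1; balancing the −3 overall charge requires Rh(III).
Rh sits in group 9, so the d-electron count is 9 − 3 = 6.
Coordination number: 6.
Six donors around a single metal centre give an octahedral coordination sphere.

octahedral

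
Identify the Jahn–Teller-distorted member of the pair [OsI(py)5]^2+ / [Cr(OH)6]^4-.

[OsI(py)5]^2+: Ligand charges: each iodide is −1; pyridine is neutral. With an overall charge of +2 the osmium centre must be in the +3 oxidation state. Os sits in group 8, so the d-electron count is 8 − 3 = 5. A 5d ion has a large Δₒ and is invariably low-spin. The d⁵ configuration leaves the e_g set evenly filled (or empty) — no strong Jahn–Teller driving force.
[Cr(OH)6]^4-: Summing ligand charges against the −4 overall charge gives an oxidation state of +2 for chromium. Cr sits in group 6, so the d-electron count is 6 − 2 = 4. Hydroxide is a weak-field ligand for a first-row metal, so the complex is high-spin. The t₂g³e_g¹ (high-spin) configuration has an unevenly filled e_g set; the Jahn–Teller theorem predicts a tetragonal distortion (typically axial elongation) to lift the degeneracy.

[Cr(OH)6]^4-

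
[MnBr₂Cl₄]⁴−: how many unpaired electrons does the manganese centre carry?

5

Ligand charges: each bromide is −1; each chloride is −1. With an overall charge of −4 the manganese centre must be in the +2 oxidation state.
Manganese is a group-7 element; Mn(II) is therefore d⁵.
The spin state decides the count: Bromide and chloride are weak-field ligands for a first-row metal, so the complex is high-spin.
An octahedral high-spin d⁵ ion is t₂g³e_g², giving 5 unpaired electrons.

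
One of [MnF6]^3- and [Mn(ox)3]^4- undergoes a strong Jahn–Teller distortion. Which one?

[MnF6]^3-

[MnF6]^3-: Ligand charges: each fluoride is −1. With an overall charge of −3 the manganese centre must be in the +3 oxidation state. Group 7 minus oxidation state 3 gives a d⁴ configuration. Fluoride is a weak-field ligand for a first-row metal, so the complex is high-spin. The t₂g³e_g¹ (high-spin) configuration has an unevenly filled e_g set; the Jahn–Teller theorem predicts a tetragonal distortion (typically axial elongation) to lift the degeneracy.
[Mn(ox)3]^4-: Ligand charges: each oxalate is −2. With an overall charge of −4 the manganese centre must be in the +2 oxidation state. Group 7 minus oxidation state 2 gives a d⁵ configuration. Oxalate is a weak-field ligand for a first-row metal, so the complex is high-spin. The d⁵ configuration leaves the e_g set evenly filled (or empty) — no strong Jahn–Teller driving force.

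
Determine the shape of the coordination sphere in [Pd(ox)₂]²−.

square planar

Ligand charges: each oxalate is −2. With an overall charge of −2 the palladium centre must be in the +2 oxidation state.
Group 10 minus oxidation state 2 gives a d⁸ configuration.
Counting donor atoms: 2×oxalate (bidentate) → 4 donors. Coordination number = 4.
A 4d d⁸ ion has a large crystal-field splitting; square planar leaves the high-energy d_{x²−y²} orbital empty and maximises CFSE.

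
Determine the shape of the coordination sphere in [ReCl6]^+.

octahedral

Each chloride is −1; balancing the +1 overall charge requires Re(VII).
Group 7 minus oxidation state 7 gives a d⁰ configuration.
With 6 monodentate ligands the coordination number is 6.
Six donors around a single metal centre give an octahedral coordination sphere.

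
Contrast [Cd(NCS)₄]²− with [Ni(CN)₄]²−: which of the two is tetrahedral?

[Cd(NCS)₄]²−

For [Cd(NCS)₄]²−: Each isothiocyanate is −1; balancing the −2 overall charge requires Cd(II). Cd sits in group 12, so the d-electron count is 12 − 2 = 10. A d¹⁰ ion has no crystal-field stabilisation preference between square planar and tetrahedral, so four ligands adopt the sterically favoured tetrahedral geometry. → tetrahedral.
For [Ni(CN)₄]²−: Each cyanide is −1; balancing the −2 overall charge requires Ni(II). Ni sits in group 10, so the d-electron count is 10 − 2 = 8. Cyanide is a strong-field ligand (high in the spectrochemical series). A 3d d⁸ ion with strong-field ligands gains enough CFSE to favour square planar over tetrahedral. → square planar.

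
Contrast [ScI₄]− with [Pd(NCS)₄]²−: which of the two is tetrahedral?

[ScI₄]−

For [ScI₄]−: Summing ligand charges against the −1 overall charge gives an oxidation state of +3 for scandium. Sc sits in group 3, so the d-electron count is 3 − 3 = 0. A d⁰ ion has no crystal-field stabilisation preference between square planar and tetrahedral, so four ligands adopt the sterically favoured tetrahedral geometry. → tetrahedral.
For [Pd(NCS)₄]²−: Summing ligand charges against the −2 overall charge gives an oxidation state of +2 for palladium. Palladium is a group-10 element; Pd(II) is therefore d⁸. A 4d d⁸ ion has a large crystal-field splitting; square planar leaves the high-energy d_{x²−y²} orbital empty and maximises CFSE. → square planar.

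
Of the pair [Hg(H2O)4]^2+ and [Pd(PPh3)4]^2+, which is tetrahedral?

For [Hg(H2O)4]^2+: Summing ligand charges against the +2 overall charge gives an oxidation state of +2 for mercury. Hg sits in group 12, so the d-electron count is 12 − 2 = 10. A d¹⁰ ion has no crystal-field stabilisation preference between square planar and tetrahedral, so four ligands adopt the sterically favoured tetrahedral geometry. → tetrahedral.
For [Pd(PPh3)4]^2+: Triphenylphosphine is neutral; balancing the +2 overall charge requires Pd(II). Palladium is a group-10 element; Pd(II) is therefore d⁸. A 4d d⁸ ion has a large crystal-field splitting; square planar leaves the high-energy d_{x²−y²} orbital empty and maximises CFSE. → square planar.

[Hg(H2O)4]^2+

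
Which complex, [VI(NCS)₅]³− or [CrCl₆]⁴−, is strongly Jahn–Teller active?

[CrCl₆]⁴−

[VI(NCS)₅]³−: Ligand charges: each iodide is −1; each isothiocyanate is −1. With an overall charge of −3 the vanadium centre must be in the +3 oxidation state. V sits in group 5, so the d-electron count is 5 − 3 = 2. The d² configuration leaves the e_g set evenly filled (or empty) — no strong Jahn–Teller driving force.
[CrCl₆]⁴−: Summing ligand charges against the −4 overall charge gives an oxidation state of +2 for chromium. Group 6 minus oxidation state 2 gives a d⁴ configuration. Chloride is a weak-field ligand for a first-row metal, so the complex is high-spin. The t₂g³e_g¹ (high-spin) configuration has an unevenly filled e_g set; the Jahn–Teller theorem predicts a tetragonal distortion (typically axial elongation) to lift the degeneracy.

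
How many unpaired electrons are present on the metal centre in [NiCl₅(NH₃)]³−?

2

Each chloride is −1; ammonia is neutral; balancing the −3 overall charge requires Ni(II).
Nickel is a group-10 element; Ni(II) is therefore d⁸.
In an octahedral field the d⁸ configuration is t₂g⁶e_g² (only one arrangement possible), giving 2 unpaired electrons.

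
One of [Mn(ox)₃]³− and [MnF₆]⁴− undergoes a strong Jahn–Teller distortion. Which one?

[Mn(ox)₃]³−: Each oxalate is −2; balancing the −3 overall charge requires Mn(III). Manganese is a group-7 element; Mn(III) is therefore d⁴. Oxalate is a weak-field ligand for a first-row metal, so the complex is high-spin. The t₂g³e_g¹ (high-spin) configuration has an unevenly filled e_g set; the Jahn–Teller theorem predicts a tetragonal distortion (typically axial elongation) to lift the degeneracy.
[MnF₆]⁴−: Each fluoride is −1; balancing the −4 overall charge requires Mn(II). Manganese is a group-7 element; Mn(II) is therefore d⁵. Fluoride is a weak-field ligand for a first-row metal, so the complex is high-spin. The d⁵ configuration leaves the e_g set evenly filled (or empty) — no strong Jahn–Teller driving force.

[Mn(ox)₃]³−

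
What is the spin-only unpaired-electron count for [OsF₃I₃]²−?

2 unpaired electrons

Summing ligand charges against the −2 overall charge gives an oxidation state of +4 for osmium.
Group 8 minus oxidation state 4 gives a d⁴ configuration.
The spin state decides the count: a 5d ion has a large Δₒ and is invariably low-spin.
An octahedral low-spin d⁴ ion is t₂g⁴e_g⁰, giving 2 unpaired electrons.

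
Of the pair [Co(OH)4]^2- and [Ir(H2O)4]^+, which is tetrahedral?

[Co(OH)4]^2-

For [Co(OH)4]^2-: Summing ligand charges against the −2 overall charge gives an oxidation state of +2 for cobalt. Cobalt is a group-9 element; Co(II) is therefore d⁷. For a high-spin 3d d⁷ ion with weak-field ligands the small Δₜ gives little square-planar CFSE advantage, so four ligands adopt the sterically favoured tetrahedral geometry. → tetrahedral.
For [Ir(H2O)4]^+: Water is neutral; balancing the +1 overall charge requires Ir(I). Group 9 minus oxidation state 1 gives a d⁸ configuration. A 5d d⁸ ion has a large crystal-field splitting; square planar leaves the high-energy d_{x²−y²} orbital empty and maximises CFSE. → square planar.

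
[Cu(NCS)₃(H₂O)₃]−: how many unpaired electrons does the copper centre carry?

1 unpaired electron

Summing ligand charges against the −1 overall charge gives an oxidation state of +2 for copper.
Cu sits in group 11, so the d-electron count is 11 − 2 = 9.
In an octahedral field the d⁹ configuration is t₂g⁶e_g³ (only one arrangement possible), giving 1 unpaired electron.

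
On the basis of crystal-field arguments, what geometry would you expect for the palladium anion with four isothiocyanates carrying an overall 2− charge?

Ligand charges: each isothiocyanate is −1. With an overall charge of −2 the palladium centre must be in the +2 oxidation state.
Palladium is a group-10 element; Pd(II) is therefore d⁸.
With 4 monodentate ligands the coordination number is 4.
A 4d d⁸ ion has a large crystal-field splitting; square planar leaves the high-energy d_{x²−y²} orbital empty and maximises CFSE.

square planar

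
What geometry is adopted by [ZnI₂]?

linear

Ligand charges: each iodide is −1. With an overall charge of 0 the zinc centre must be in the +2 oxidation state.
Zn sits in group 12, so the d-electron count is 12 − 2 = 10.
Coordination number: 2.
A d¹⁰ ion with only two ligands adopts a linear arrangement (sp hybridisation; no CFSE preference).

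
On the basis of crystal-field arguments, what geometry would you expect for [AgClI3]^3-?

tetrahedral

Summing ligand charges against the −3 overall charge gives an oxidation state of +1 for silver.
Silver is a group-11 element; Ag(I) is therefore d¹⁰.
With 4 monodentate ligands the coordination number is 4.
A d¹⁰ ion has no crystal-field stabilisation preference between square planar and tetrahedral, so four ligands adopt the sterically favoured tetrahedral geometry.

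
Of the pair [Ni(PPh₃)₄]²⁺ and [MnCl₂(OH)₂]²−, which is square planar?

[Ni(PPh₃)₄]²⁺

For [Ni(PPh₃)₄]²⁺: Triphenylphosphine is neutral; balancing the +2 overall charge requires Ni(II). Ni sits in group 10, so the d-electron count is 10 − 2 = 8. Triphenylphosphine is a strong-field ligand (high in the spectrochemical series). A 3d d⁸ ion with strong-field ligands gains enough CFSE to favour square planar over tetrahedral. → square planar.
For [MnCl₂(OH)₂]²−: Ligand charges: each chloride is −1; each hydroxide is −1. With an overall charge of −2 the manganese centre must be in the +2 oxidation state. Mn sits in group 7, so the d-electron count is 7 − 2 = 5. A high-spin d⁵ ion has zero CFSE in either geometry, so four ligands adopt the sterically favoured tetrahedral geometry. → tetrahedral.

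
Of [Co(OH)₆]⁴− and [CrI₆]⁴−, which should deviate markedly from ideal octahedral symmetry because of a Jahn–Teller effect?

[CrI₆]⁴−

[Co(OH)₆]⁴−: Ligand charges: each hydroxide is −1. With an overall charge of −4 the cobalt centre must be in the +2 oxidation state. Co sits in group 9, so the d-electron count is 9 − 2 = 7. Hydroxide is a weak-field ligand for a first-row metal, so the complex is high-spin. The d⁷ configuration leaves the e_g set evenly filled (or empty) — no strong Jahn–Teller driving force.
[CrI₆]⁴−: Each iodide is −1; balancing the −4 overall charge requires Cr(II). Group 6 minus oxidation state 2 gives a d⁴ configuration. Iodide is a weak-field ligand for a first-row metal, so the complex is high-spin. The t₂g³e_g¹ (high-spin) configuration has an unevenly filled e_g set; the Jahn–Teller theorem predicts a tetragonal distortion (typically axial elongation) to lift the degeneracy.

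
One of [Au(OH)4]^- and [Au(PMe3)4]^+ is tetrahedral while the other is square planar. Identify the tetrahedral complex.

For [Au(OH)4]^-: Summing ligand charges against the −1 overall charge gives an oxidation state of +3 for gold. Group 11 minus oxidation state 3 gives a d⁸ configuration. A 5d d⁸ ion has a large crystal-field splitting; square planar leaves the high-energy d_{x²−y²} orbital empty and maximises CFSE. → square planar.
For [Au(PMe3)4]^+: Trimethylphosphine is neutral; balancing the +1 overall charge requires Au(I). Group 11 minus oxidation state 1 gives a d¹⁰ configuration. A d¹⁰ ion has no crystal-field stabilisation preference between square planar and tetrahedral, so four ligands adopt the sterically favoured tetrahedral geometry. → tetrahedral.

[Au(PMe3)4]^+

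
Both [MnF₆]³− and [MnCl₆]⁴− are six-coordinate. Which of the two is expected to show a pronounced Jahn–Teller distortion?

[MnF₆]³−: Each fluoride is −1; balancing the −3 overall charge requires Mn(III). Manganese is a group-7 element; Mn(III) is therefore d⁴. Fluoride is a weak-field ligand for a first-row metal, so the complex is high-spin. The t₂g³e_g¹ (high-spin) configuration has an unevenly filled e_g set; the Jahn–Teller theorem predicts a tetragonal distortion (typically axial elongation) to lift the degeneracy.
[MnCl₆]⁴−: Summing ligand charges against the −4 overall charge gives an oxidation state of +2 for manganese. Group 7 minus oxidation state 2 gives a d⁵ configuration. Chloride is a weak-field ligand for a first-row metal, so the complex is high-spin. The d⁵ configuration leaves the e_g set evenly filled (or empty) — no strong Jahn–Teller driving force.

[MnF₆]³−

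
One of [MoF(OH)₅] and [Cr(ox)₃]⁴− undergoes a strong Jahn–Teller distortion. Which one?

[Cr(ox)₃]⁴−

[MoF(OH)₅]: Each fluoride is −1; each hydroxide is −1; balancing the 0 overall charge requires Mo(VI). Molybdenum is a group-6 element; Mo(VI) is therefore d⁰. The d⁰ configuration leaves the e_g set evenly filled (or empty) — no strong Jahn–Teller driving force.
[Cr(ox)₃]⁴−: Ligand charges: each oxalate is −2. With an overall charge of −4 the chromium centre must be in the +2 oxidation state. Group 6 minus oxidation state 2 gives a d⁴ configuration. Oxalate is a weak-field ligand for a first-row metal, so the complex is high-spin. The t₂g³e_g¹ (high-spin) configuration has an unevenly filled e_g set; the Jahn–Teller theorem predicts a tetragonal distortion (typically axial elongation) to lift the degeneracy.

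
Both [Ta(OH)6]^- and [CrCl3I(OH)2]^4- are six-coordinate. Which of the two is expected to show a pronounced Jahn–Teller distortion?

[CrCl3I(OH)2]^4-

[Ta(OH)6]^-: Ligand charges: each hydroxide is −1. With an overall charge of −1 the tantalum centre must be in the +5 oxidation state. Tantalum is a group-5 element; Ta(V) is therefore d⁰. The d⁰ configuration leaves the e_g set evenly filled (or empty) — no strong Jahn–Teller driving force.
[CrCl3I(OH)2]^4-: Summing ligand charges against the −4 overall charge gives an oxidation state of +2 for chromium. Chromium is a group-6 element; Cr(II) is therefore d⁴. Chloride, hydroxide, and iodide are weak-field ligands for a first-row metal, so the complex is high-spin. The t₂g³e_g¹ (high-spin) configuration has an unevenly filled e_g set; the Jahn–Teller theorem predicts a tetragonal distortion (typically axial elongation) to lift the degeneracy.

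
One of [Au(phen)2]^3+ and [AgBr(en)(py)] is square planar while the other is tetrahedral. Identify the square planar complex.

For [Au(phen)2]^3+: Summing ligand charges against the +3 overall charge gives an oxidation state of +3 for gold. Au sits in group 11, so the d-electron count is 11 − 3 = 8. A 5d d⁸ ion has a large crystal-field splitting; square planar leaves the high-energy d_{x²−y²} orbital empty and maximises CFSE. → square planar.
For [AgBr(en)(py)]: Summing ligand charges against the 0 overall charge gives an oxidation state of +1 for silver. Ag sits in group 11, so the d-electron count is 11 − 1 = 10. A d¹⁰ ion has no crystal-field stabilisation preference between square planar and tetrahedral, so four ligands adopt the sterically favoured tetrahedral geometry. → tetrahedral.

[Au(phen)2]^3+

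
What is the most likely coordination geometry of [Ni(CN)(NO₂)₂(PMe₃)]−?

Ligand charges: each cyanide is −1; each nitro (N-bound nitrite) is −1; trimethylphosphine is neutral. With an overall charge of −1 the nickel centre must be in the +2 oxidation state.
Ni sits in group 10, so the d-electron count is 10 − 2 = 8.
Coordination number: 4.
Cyanide, nitro (N-bound nitrite), and trimethylphosphine are strong-field ligands (high in the spectrochemical series).
A 3d d⁸ ion with strong-field ligands gains enough CFSE to favour square planar over tetrahedral.

square planar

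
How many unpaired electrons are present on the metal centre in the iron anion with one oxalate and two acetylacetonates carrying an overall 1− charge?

Summing ligand charges against the −1 overall charge gives an oxidation state of +3 for iron.
Group 8 minus oxidation state 3 gives a d⁵ configuration.
Counting donor atoms: 1×oxalate (bidentate) → 2 donors; 2×acetylacetonate (bidentate) → 4 donors. Coordination number = 6.
The spin state decides the count: Acetylacetonate and oxalate are weak-field ligands for a first-row metal, so the complex is high-spin.
An octahedral high-spin d⁵ ion is t₂g³e_g², giving 5 unpaired electrons.

5 unpaired electrons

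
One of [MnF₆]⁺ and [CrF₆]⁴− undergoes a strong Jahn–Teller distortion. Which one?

[MnF₆]⁺: Summing ligand charges against the +1 overall charge gives an oxidation state of +7 for manganese. Group 7 minus oxidation state 7 gives a d⁰ configuration. The d⁰ configuration leaves the e_g set evenly filled (or empty) — no strong Jahn–Teller driving force.
[CrF₆]⁴−: Each fluoride is −1; balancing the −4 overall charge requires Cr(II). Group 6 minus oxidation state 2 gives a d⁴ configuration. Fluoride is a weak-field ligand for a first-row metal, so the complex is high-spin. The t₂g³e_g¹ (high-spin) configuration has an unevenly filled e_g set; the Jahn–Teller theorem predicts a tetragonal distortion (typically axial elongation) to lift the degeneracy.

[CrF₆]⁴−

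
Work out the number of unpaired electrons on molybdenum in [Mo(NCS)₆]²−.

2 unpaired electrons

Each isothiocyanate is −1; balancing the −2 overall charge requires Mo(IV).
Mo sits in group 6, so the d-electron count is 6 − 4 = 2.
In an octahedral field the d² configuration is t₂g²e_g⁰ (only one arrangement possible), giving 2 unpaired electrons.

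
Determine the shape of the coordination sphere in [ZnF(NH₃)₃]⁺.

tetrahedral

Each fluoride is −1; ammonia is neutral; balancing the +1 overall charge requires Zn(II).
Zn sits in group 12, so the d-electron count is 12 − 2 = 10.
With 4 monodentate ligands the coordination number is 4.
A d¹⁰ ion has no crystal-field stabilisation preference between square planar and tetrahedral, so four ligands adopt the sterically favoured tetrahedral geometry.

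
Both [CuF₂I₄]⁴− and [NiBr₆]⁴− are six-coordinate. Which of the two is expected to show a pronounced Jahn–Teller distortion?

[CuF₂I₄]⁴−: Ligand charges: each fluoride is −1; each iodide is −1. With an overall charge of −4 the copper centre must be in the +2 oxidation state. Cu sits in group 11, so the d-electron count is 11 − 2 = 9. The t₂g⁶e_g³ configuration has an unevenly filled e_g set; the Jahn–Teller theorem predicts a tetragonal distortion (typically axial elongation) to lift the degeneracy.
[NiBr₆]⁴−: Ligand charges: each bromide is −1. With an overall charge of −4 the nickel centre must be in the +2 oxidation state. Nickel is a group-10 element; Ni(II) is therefore d⁸. The d⁸ configuration leaves the e_g set evenly filled (or empty) — no strong Jahn–Teller driving force.

[CuF₂I₄]⁴−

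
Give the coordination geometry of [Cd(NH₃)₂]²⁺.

Ligand charges: ammonia is neutral. With an overall charge of +2 the cadmium centre must be in the +2 oxidation state.
Cadmium is a group-12 element; Cd(II) is therefore d¹⁰.
Coordination number: 2.
A d¹⁰ ion with only two ligands adopts a linear arrangement (sp hybridisation; no CFSE preference).

linear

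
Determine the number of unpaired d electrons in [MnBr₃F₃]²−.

3 unpaired electrons

Summing ligand charges against the −2 overall charge gives an oxidation state of +4 for manganese.
Mn sits in group 7, so the d-electron count is 7 − 4 = 3.
In an octahedral field the d³ configuration is t₂g³e_g⁰ (only one arrangement possible), giving 3 unpaired electrons.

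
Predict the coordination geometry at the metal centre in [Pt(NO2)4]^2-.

Summing ligand charges against the −2 overall charge gives an oxidation state of +2 for platinum.
Pt sits in group 10, so the d-electron count is 10 − 2 = 8.
Coordination number: 4.
A 5d d⁸ ion has a large crystal-field splitting; square planar leaves the high-energy d_{x²−y²} orbital empty and maximises CFSE.

square planar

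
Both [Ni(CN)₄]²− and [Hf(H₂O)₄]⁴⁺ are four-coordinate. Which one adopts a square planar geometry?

[Ni(CN)₄]²−

For [Ni(CN)₄]²−: Each cyanide is −1; balancing the −2 overall charge requires Ni(II). Ni sits in group 10, so the d-electron count is 10 − 2 = 8. Cyanide is a strong-field ligand (high in the spectrochemical series). A 3d d⁸ ion with strong-field ligands gains enough CFSE to favour square planar over tetrahedral. → square planar.
For [Hf(H₂O)₄]⁴⁺: Ligand charges: water is neutral. With an overall charge of +4 the hafnium centre must be in the +4 oxidation state. Hafnium is a group-4 element; Hf(IV) is therefore d⁰. A d⁰ ion has no crystal-field stabilisation preference between square planar and tetrahedral, so four ligands adopt the sterically favoured tetrahedral geometry. → tetrahedral.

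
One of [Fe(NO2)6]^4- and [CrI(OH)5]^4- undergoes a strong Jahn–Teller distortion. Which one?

[CrI(OH)5]^4-

[Fe(NO2)6]^4-: Ligand charges: each nitro (N-bound nitrite) is −1. With an overall charge of −4 the iron centre must be in the +2 oxidation state. Fe sits in group 8, so the d-electron count is 8 − 2 = 6. Nitro (N-bound nitrite) is a strong-field ligand (high in the spectrochemical series) for a first-row metal, so the complex is low-spin. The d⁶ configuration leaves the e_g set evenly filled (or empty) — no strong Jahn–Teller driving force.
[CrI(OH)5]^4-: Summing ligand charges against the −4 overall charge gives an oxidation state of +2 for chromium. Chromium is a group-6 element; Cr(II) is therefore d⁴. Hydroxide and iodide are weak-field ligands for a first-row metal, so the complex is high-spin. The t₂g³e_g¹ (high-spin) configuration has an unevenly filled e_g set; the Jahn–Teller theorem predicts a tetragonal distortion (typically axial elongation) to lift the degeneracy.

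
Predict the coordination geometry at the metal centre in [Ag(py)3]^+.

trigonal planar

Pyridine is neutral; balancing the +1 overall charge requires Ag(I).
Group 11 minus oxidation state 1 gives a d¹⁰ configuration.
Coordination number: 3.
Three ligands around a d¹⁰ centre minimise repulsion in a trigonal-planar arrangement.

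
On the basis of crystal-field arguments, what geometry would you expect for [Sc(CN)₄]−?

tetrahedral

Summing ligand charges against the −1 overall charge gives an oxidation state of +3 for scandium.
Scandium is a group-3 element; Sc(III) is therefore d⁰.
With 4 monodentate ligands the coordination number is 4.
A d⁰ ion has no crystal-field stabilisation preference between square planar and tetrahedral, so four ligands adopt the sterically favoured tetrahedral geometry.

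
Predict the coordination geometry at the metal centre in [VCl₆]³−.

Each chloride is −1; balancing the −3 overall charge requires V(III).
Group 5 minus oxidation state 3 gives a d² configuration.
With 6 monodentate ligands the coordination number is 6.
Six donors around a single metal centre give an octahedral coordination sphere.

octahedral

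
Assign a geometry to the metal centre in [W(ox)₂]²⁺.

Each oxalate is −2; balancing the +2 overall charge requires W(VI).
W sits in group 6, so the d-electron count is 6 − 6 = 0.
Counting donor atoms: 2×oxalate (bidentate) → 4 donors. Coordination number = 4.
A d⁰ ion has no crystal-field stabilisation preference between square planar and tetrahedral, so four ligands adopt the sterically favoured tetrahedral geometry.

tetrahedral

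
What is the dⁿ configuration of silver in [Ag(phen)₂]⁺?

Summing ligand charges against the +1 overall charge gives an oxidation state of +1 for silver.
Silver is a group-11 element; Ag(I) is therefore d¹⁰.

d10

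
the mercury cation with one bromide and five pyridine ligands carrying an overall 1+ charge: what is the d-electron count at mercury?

Summing ligand charges against the +1 overall charge gives an oxidation state of +2 for mercury.
Hg sits in group 12, so the d-electron count is 12 − 2 = 10.

d10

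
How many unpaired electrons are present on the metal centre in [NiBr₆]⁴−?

Each bromide is −1; balancing the −4 overall charge requires Ni(II).
Ni sits in group 10, so the d-electron count is 10 − 2 = 8.
In an octahedral field the d⁸ configuration is t₂g⁶e_g² (only one arrangement possible), giving 2 unpaired electrons.

2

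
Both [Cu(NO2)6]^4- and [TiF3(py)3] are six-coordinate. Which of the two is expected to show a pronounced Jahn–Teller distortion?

[Cu(NO2)6]^4-: Each nitro (N-bound nitrite) is −1; balancing the −4 overall charge requires Cu(II). Copper is a group-11 element; Cu(II) is therefore d⁹. The t₂g⁶e_g³ configuration has an unevenly filled e_g set; the Jahn–Teller theorem predicts a tetragonal distortion (typically axial elongation) to lift the degeneracy.
[TiF3(py)3]: Summing ligand charges against the 0 overall charge gives an oxidation state of +3 for titanium. Titanium is a group-4 element; Ti(III) is therefore d¹. The d¹ configuration leaves the e_g set evenly filled (or empty) — no strong Jahn–Teller driving force.

[Cu(NO2)6]^4-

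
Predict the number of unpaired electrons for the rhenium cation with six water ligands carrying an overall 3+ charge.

Summing ligand charges against the +3 overall charge gives an oxidation state of +3 for rhenium.
Rhenium is a group-7 element; Re(III) is therefore d⁴.
The spin state decides the count: a 5d ion has a large Δₒ and is invariably low-spin.
An octahedral low-spin d⁴ ion is t₂g⁴e_g⁰, giving 2 unpaired electrons.

2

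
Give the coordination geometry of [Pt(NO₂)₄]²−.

square planar

Summing ligand charges against the −2 overall charge gives an oxidation state of +2 for platinum.
Pt sits in group 10, so the d-electron count is 10 − 2 = 8.
With 4 monodentate ligands the coordination number is 4.
A 5d d⁸ ion has a large crystal-field splitting; square planar leaves the high-energy d_{x²−y²} orbital empty and maximises CFSE.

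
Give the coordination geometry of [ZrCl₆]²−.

octahedral

Ligand charges: each chloride is −1. With an overall charge of −2 the zirconium centre must be in the +4 oxidation state.
Zirconium is a group-4 element; Zr(IV) is therefore d⁰.
With 6 monodentate ligands the coordination number is 6.
Six donors around a single metal centre give an octahedral coordination sphere.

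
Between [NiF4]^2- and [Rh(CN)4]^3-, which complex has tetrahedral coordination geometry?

For [NiF4]^2-: Ligand charges: each fluoride is −1. With an overall charge of −2 the nickel centre must be in the +2 oxidation state. Group 10 minus oxidation state 2 gives a d⁸ configuration. Fluoride is a weak-field ligand. With weak-field ligands the CFSE gain from square planar is small, so a 3d d⁸ ion takes the sterically preferred tetrahedral geometry. → tetrahedral.
For [Rh(CN)4]^3-: Summing ligand charges against the −3 overall charge gives an oxidation state of +1 for rhodium. Rh sits in group 9, so the d-electron count is 9 − 1 = 8. A 4d d⁸ ion has a large crystal-field splitting; square planar leaves the high-energy d_{x²−y²} orbital empty and maximises CFSE. → square planar.

[NiF4]^2-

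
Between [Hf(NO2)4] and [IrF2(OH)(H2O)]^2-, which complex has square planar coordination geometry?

[IrF2(OH)(H2O)]^2-

For [Hf(NO2)4]: Summing ligand charges against the 0 overall charge gives an oxidation state of +4 for hafnium. Group 4 minus oxidation state 4 gives a d⁰ configuration. A d⁰ ion has no crystal-field stabilisation preference between square planar and tetrahedral, so four ligands adopt the sterically favoured tetrahedral geometry. → tetrahedral.
For [IrF2(OH)(H2O)]^2-: Summing ligand charges against the −2 overall charge gives an oxidation state of +1 for iridium. Ir sits in group 9, so the d-electron count is 9 − 1 = 8. A 5d d⁸ ion has a large crystal-field splitting; square planar leaves the high-energy d_{x²−y²} orbital empty and maximises CFSE. → square planar.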